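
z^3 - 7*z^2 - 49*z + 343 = (z - 7)^2*(z + 7)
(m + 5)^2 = m^2 + 10*m + 25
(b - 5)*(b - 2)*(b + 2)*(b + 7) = b^4 + 2*b^3 - 39*b^2 - 8*b + 140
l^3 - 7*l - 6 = (l - 3)*(l + 1)*(l + 2)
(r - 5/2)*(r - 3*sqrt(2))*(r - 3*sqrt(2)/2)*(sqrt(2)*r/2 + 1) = sqrt(2)*r^4/2 - 7*r^3/2 - 5*sqrt(2)*r^3/4 + 35*r^2/4 + 9*r - 45/2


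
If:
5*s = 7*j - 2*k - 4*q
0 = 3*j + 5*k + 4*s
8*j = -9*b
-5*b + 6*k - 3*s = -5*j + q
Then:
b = -1112*s/683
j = 1251*s/683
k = -1297*s/683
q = 1984*s/683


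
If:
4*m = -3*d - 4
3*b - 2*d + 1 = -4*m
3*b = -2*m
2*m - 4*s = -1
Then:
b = 11/21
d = -2/7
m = -11/14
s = -1/7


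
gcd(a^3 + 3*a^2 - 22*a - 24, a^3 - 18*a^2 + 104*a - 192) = a - 4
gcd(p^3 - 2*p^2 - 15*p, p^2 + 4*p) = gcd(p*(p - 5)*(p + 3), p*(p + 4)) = p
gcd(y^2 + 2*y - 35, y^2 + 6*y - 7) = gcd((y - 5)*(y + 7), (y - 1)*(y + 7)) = y + 7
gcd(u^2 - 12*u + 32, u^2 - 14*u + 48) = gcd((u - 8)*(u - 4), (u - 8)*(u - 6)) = u - 8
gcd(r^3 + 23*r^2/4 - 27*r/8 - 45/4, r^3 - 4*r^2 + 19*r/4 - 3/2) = r - 3/2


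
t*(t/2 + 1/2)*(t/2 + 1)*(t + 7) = t^4/4 + 5*t^3/2 + 23*t^2/4 + 7*t/2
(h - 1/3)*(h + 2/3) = h^2 + h/3 - 2/9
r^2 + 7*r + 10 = (r + 2)*(r + 5)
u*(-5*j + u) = -5*j*u + u^2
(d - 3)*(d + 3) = d^2 - 9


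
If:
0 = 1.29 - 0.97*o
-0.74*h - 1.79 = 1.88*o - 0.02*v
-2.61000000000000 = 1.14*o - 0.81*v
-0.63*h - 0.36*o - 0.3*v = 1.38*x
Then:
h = -5.66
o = 1.33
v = 5.09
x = 1.13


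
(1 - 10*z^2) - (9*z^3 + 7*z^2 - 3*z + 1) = -9*z^3 - 17*z^2 + 3*z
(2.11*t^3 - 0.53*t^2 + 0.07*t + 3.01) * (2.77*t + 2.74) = 5.8447*t^4 + 4.3133*t^3 - 1.2583*t^2 + 8.5295*t + 8.2474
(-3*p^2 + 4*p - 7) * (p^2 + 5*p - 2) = -3*p^4 - 11*p^3 + 19*p^2 - 43*p + 14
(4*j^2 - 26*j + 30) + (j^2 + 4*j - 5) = 5*j^2 - 22*j + 25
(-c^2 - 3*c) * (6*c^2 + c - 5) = -6*c^4 - 19*c^3 + 2*c^2 + 15*c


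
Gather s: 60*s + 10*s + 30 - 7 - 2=70*s + 21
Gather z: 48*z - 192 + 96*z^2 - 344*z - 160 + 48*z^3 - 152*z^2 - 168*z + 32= 48*z^3 - 56*z^2 - 464*z - 320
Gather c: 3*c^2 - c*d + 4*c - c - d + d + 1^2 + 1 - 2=3*c^2 + c*(3 - d)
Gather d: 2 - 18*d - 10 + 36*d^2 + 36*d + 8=36*d^2 + 18*d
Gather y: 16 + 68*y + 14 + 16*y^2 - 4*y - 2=16*y^2 + 64*y + 28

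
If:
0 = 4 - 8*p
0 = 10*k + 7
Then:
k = -7/10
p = 1/2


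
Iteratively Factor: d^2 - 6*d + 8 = (d - 2)*(d - 4)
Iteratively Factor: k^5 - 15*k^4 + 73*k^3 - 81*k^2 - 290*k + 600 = (k - 5)*(k^4 - 10*k^3 + 23*k^2 + 34*k - 120) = (k - 5)*(k - 4)*(k^3 - 6*k^2 - k + 30) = (k - 5)*(k - 4)*(k + 2)*(k^2 - 8*k + 15) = (k - 5)*(k - 4)*(k - 3)*(k + 2)*(k - 5)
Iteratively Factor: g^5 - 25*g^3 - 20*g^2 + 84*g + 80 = (g - 5)*(g^4 + 5*g^3 - 20*g - 16) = (g - 5)*(g + 2)*(g^3 + 3*g^2 - 6*g - 8) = (g - 5)*(g + 2)*(g + 4)*(g^2 - g - 2) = (g - 5)*(g + 1)*(g + 2)*(g + 4)*(g - 2)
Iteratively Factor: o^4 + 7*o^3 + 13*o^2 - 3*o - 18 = (o + 3)*(o^3 + 4*o^2 + o - 6) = (o + 3)^2*(o^2 + o - 2) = (o - 1)*(o + 3)^2*(o + 2)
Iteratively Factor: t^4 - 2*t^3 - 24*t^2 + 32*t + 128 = (t - 4)*(t^3 + 2*t^2 - 16*t - 32) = (t - 4)*(t + 2)*(t^2 - 16) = (t - 4)^2*(t + 2)*(t + 4)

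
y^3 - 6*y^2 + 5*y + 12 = (y - 4)*(y - 3)*(y + 1)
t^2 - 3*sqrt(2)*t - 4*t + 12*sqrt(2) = (t - 4)*(t - 3*sqrt(2))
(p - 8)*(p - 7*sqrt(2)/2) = p^2 - 8*p - 7*sqrt(2)*p/2 + 28*sqrt(2)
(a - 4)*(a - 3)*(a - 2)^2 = a^4 - 11*a^3 + 44*a^2 - 76*a + 48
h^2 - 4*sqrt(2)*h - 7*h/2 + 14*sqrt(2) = (h - 7/2)*(h - 4*sqrt(2))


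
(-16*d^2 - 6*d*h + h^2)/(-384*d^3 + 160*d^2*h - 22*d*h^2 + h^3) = (2*d + h)/(48*d^2 - 14*d*h + h^2)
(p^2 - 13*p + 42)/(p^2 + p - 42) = (p - 7)/(p + 7)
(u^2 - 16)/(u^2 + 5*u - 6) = (u^2 - 16)/(u^2 + 5*u - 6)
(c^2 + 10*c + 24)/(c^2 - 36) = (c + 4)/(c - 6)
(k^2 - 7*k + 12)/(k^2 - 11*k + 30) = (k^2 - 7*k + 12)/(k^2 - 11*k + 30)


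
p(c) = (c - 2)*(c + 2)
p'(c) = 2*c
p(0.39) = -3.85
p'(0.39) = 0.78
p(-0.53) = -3.72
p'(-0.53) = -1.06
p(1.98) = -0.08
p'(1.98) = 3.96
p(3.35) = 7.22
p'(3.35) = 6.70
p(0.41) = -3.83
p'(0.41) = 0.82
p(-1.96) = -0.16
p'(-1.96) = -3.92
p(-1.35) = -2.18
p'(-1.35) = -2.70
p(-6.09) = 33.09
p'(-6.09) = -12.18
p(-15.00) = 221.00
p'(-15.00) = -30.00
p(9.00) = 77.00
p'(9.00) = 18.00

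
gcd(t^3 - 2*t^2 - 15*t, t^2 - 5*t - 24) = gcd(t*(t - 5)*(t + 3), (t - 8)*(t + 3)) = t + 3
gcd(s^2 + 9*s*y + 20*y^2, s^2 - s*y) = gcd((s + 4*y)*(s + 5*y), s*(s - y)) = 1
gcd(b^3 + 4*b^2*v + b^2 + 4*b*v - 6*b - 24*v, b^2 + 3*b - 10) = b - 2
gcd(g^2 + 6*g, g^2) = g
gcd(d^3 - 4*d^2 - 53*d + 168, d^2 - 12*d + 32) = d - 8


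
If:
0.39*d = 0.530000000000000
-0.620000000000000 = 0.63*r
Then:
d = 1.36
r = -0.98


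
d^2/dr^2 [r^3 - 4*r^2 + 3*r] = 6*r - 8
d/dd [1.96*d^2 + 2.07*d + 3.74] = 3.92*d + 2.07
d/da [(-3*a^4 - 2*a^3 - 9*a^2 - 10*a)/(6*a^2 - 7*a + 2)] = (-36*a^5 + 51*a^4 + 4*a^3 + 111*a^2 - 36*a - 20)/(36*a^4 - 84*a^3 + 73*a^2 - 28*a + 4)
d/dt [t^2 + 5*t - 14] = 2*t + 5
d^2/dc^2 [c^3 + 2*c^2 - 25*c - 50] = 6*c + 4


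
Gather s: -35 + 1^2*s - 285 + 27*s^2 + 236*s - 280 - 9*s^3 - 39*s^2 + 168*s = -9*s^3 - 12*s^2 + 405*s - 600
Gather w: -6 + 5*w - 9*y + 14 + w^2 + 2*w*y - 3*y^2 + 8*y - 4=w^2 + w*(2*y + 5) - 3*y^2 - y + 4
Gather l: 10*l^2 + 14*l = 10*l^2 + 14*l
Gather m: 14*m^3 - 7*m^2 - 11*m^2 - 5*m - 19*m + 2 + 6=14*m^3 - 18*m^2 - 24*m + 8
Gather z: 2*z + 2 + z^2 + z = z^2 + 3*z + 2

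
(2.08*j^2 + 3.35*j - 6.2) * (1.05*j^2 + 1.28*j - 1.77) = 2.184*j^4 + 6.1799*j^3 - 5.9036*j^2 - 13.8655*j + 10.974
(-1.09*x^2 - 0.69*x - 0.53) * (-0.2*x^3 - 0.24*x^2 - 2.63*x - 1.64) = 0.218*x^5 + 0.3996*x^4 + 3.1383*x^3 + 3.7295*x^2 + 2.5255*x + 0.8692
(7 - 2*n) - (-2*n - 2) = 9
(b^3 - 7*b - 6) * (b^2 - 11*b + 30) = b^5 - 11*b^4 + 23*b^3 + 71*b^2 - 144*b - 180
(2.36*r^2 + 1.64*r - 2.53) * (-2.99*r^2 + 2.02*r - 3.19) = -7.0564*r^4 - 0.1364*r^3 + 3.3491*r^2 - 10.3422*r + 8.0707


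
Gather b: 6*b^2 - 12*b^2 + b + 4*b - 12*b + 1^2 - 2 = -6*b^2 - 7*b - 1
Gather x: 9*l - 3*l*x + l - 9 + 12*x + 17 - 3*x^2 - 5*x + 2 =10*l - 3*x^2 + x*(7 - 3*l) + 10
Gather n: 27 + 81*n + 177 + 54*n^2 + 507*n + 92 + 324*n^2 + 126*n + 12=378*n^2 + 714*n + 308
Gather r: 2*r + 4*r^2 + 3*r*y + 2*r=4*r^2 + r*(3*y + 4)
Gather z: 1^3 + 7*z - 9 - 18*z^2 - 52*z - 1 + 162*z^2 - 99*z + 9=144*z^2 - 144*z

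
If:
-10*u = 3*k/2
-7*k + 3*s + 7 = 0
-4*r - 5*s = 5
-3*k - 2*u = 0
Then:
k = 0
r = 5/3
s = -7/3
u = 0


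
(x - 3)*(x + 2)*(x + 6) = x^3 + 5*x^2 - 12*x - 36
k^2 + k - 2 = (k - 1)*(k + 2)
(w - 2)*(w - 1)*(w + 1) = w^3 - 2*w^2 - w + 2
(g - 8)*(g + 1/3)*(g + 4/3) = g^3 - 19*g^2/3 - 116*g/9 - 32/9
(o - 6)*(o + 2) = o^2 - 4*o - 12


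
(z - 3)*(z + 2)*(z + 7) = z^3 + 6*z^2 - 13*z - 42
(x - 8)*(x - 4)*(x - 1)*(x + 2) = x^4 - 11*x^3 + 18*x^2 + 56*x - 64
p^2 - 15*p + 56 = (p - 8)*(p - 7)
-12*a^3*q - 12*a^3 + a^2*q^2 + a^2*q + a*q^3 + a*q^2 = (-3*a + q)*(4*a + q)*(a*q + a)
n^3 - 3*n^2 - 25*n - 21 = (n - 7)*(n + 1)*(n + 3)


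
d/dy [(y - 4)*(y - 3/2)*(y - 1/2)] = 3*y^2 - 12*y + 35/4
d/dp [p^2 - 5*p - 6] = 2*p - 5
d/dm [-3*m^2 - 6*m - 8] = -6*m - 6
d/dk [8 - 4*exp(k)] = -4*exp(k)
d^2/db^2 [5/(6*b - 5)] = 360/(6*b - 5)^3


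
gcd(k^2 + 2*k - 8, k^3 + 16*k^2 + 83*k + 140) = k + 4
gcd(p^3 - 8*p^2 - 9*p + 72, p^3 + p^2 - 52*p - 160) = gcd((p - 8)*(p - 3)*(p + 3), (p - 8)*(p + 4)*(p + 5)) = p - 8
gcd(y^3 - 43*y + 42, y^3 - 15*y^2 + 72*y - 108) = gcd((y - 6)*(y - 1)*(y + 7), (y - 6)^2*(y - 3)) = y - 6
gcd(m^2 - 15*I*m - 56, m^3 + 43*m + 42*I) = m - 7*I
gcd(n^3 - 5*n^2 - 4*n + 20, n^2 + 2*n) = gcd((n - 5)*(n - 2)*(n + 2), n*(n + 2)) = n + 2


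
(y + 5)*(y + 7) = y^2 + 12*y + 35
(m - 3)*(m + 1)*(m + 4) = m^3 + 2*m^2 - 11*m - 12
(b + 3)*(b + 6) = b^2 + 9*b + 18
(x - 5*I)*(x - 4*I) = x^2 - 9*I*x - 20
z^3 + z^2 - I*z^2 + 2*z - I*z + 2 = (z + 1)*(z - 2*I)*(z + I)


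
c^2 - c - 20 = (c - 5)*(c + 4)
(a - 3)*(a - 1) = a^2 - 4*a + 3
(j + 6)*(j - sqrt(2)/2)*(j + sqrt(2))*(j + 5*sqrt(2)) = j^4 + 6*j^3 + 11*sqrt(2)*j^3/2 + 4*j^2 + 33*sqrt(2)*j^2 - 5*sqrt(2)*j + 24*j - 30*sqrt(2)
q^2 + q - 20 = (q - 4)*(q + 5)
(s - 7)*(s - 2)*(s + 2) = s^3 - 7*s^2 - 4*s + 28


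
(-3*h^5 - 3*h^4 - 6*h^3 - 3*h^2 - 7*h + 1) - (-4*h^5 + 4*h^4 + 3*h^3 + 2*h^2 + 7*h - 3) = h^5 - 7*h^4 - 9*h^3 - 5*h^2 - 14*h + 4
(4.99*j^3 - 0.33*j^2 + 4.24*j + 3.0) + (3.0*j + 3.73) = 4.99*j^3 - 0.33*j^2 + 7.24*j + 6.73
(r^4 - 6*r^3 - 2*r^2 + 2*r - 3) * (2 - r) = -r^5 + 8*r^4 - 10*r^3 - 6*r^2 + 7*r - 6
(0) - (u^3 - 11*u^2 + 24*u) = -u^3 + 11*u^2 - 24*u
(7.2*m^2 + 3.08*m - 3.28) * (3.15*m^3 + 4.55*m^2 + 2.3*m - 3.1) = 22.68*m^5 + 42.462*m^4 + 20.242*m^3 - 30.16*m^2 - 17.092*m + 10.168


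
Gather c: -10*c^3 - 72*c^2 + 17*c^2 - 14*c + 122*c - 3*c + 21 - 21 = -10*c^3 - 55*c^2 + 105*c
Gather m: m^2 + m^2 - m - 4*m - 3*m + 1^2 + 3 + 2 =2*m^2 - 8*m + 6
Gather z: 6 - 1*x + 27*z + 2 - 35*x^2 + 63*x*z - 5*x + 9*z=-35*x^2 - 6*x + z*(63*x + 36) + 8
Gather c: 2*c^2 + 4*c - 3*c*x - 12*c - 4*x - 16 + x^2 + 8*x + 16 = 2*c^2 + c*(-3*x - 8) + x^2 + 4*x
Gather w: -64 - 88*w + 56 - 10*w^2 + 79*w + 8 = -10*w^2 - 9*w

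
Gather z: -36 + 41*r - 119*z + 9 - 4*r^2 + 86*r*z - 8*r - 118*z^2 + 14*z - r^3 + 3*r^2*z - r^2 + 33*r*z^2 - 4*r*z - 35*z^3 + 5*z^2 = -r^3 - 5*r^2 + 33*r - 35*z^3 + z^2*(33*r - 113) + z*(3*r^2 + 82*r - 105) - 27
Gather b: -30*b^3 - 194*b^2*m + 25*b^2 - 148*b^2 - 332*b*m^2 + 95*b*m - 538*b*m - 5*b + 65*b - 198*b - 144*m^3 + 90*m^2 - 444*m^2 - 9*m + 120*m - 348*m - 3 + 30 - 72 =-30*b^3 + b^2*(-194*m - 123) + b*(-332*m^2 - 443*m - 138) - 144*m^3 - 354*m^2 - 237*m - 45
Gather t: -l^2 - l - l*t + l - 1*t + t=-l^2 - l*t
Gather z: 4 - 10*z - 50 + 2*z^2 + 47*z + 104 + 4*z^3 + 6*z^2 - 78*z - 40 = 4*z^3 + 8*z^2 - 41*z + 18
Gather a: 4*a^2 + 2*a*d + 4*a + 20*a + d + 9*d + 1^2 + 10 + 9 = 4*a^2 + a*(2*d + 24) + 10*d + 20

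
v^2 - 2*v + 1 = (v - 1)^2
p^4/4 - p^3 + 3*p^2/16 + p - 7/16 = (p/4 + 1/4)*(p - 7/2)*(p - 1)*(p - 1/2)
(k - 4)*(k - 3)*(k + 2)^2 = k^4 - 3*k^3 - 12*k^2 + 20*k + 48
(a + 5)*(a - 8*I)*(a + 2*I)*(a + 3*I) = a^4 + 5*a^3 - 3*I*a^3 + 34*a^2 - 15*I*a^2 + 170*a + 48*I*a + 240*I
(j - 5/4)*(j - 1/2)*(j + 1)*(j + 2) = j^4 + 5*j^3/4 - 21*j^2/8 - 13*j/8 + 5/4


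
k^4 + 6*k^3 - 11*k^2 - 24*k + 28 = (k - 2)*(k - 1)*(k + 2)*(k + 7)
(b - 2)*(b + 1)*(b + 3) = b^3 + 2*b^2 - 5*b - 6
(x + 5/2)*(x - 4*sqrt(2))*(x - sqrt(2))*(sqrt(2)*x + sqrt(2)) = sqrt(2)*x^4 - 10*x^3 + 7*sqrt(2)*x^3/2 - 35*x^2 + 21*sqrt(2)*x^2/2 - 25*x + 28*sqrt(2)*x + 20*sqrt(2)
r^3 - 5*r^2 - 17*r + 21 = (r - 7)*(r - 1)*(r + 3)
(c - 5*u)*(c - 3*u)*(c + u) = c^3 - 7*c^2*u + 7*c*u^2 + 15*u^3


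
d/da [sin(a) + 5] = cos(a)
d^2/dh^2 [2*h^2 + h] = 4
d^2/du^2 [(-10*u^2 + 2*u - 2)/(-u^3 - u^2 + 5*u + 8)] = 4*(5*u^6 - 3*u^5 + 78*u^4 + 307*u^3 + 60*u^2 - 15*u + 393)/(u^9 + 3*u^8 - 12*u^7 - 53*u^6 + 12*u^5 + 291*u^4 + 307*u^3 - 408*u^2 - 960*u - 512)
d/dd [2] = 0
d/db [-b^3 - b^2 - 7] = b*(-3*b - 2)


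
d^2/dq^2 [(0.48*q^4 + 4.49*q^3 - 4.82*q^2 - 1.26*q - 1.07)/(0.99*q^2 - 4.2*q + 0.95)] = (0.940896*q^6 - 11.97504*q^5 + 53.51184*q^4 + 76.7653379999999*q^3 - 81.3851819999999*q^2 + 58.11789*q - 54.49183)/(0.970299*q^6 - 12.34926*q^5 + 55.184085*q^4 - 97.7886*q^3 + 52.954425*q^2 - 11.3715*q + 0.857375)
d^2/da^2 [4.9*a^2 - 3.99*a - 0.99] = 9.80000000000000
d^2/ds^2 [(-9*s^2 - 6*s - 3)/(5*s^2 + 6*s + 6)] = 6*(40*s^3 + 195*s^2 + 90*s - 42)/(125*s^6 + 450*s^5 + 990*s^4 + 1296*s^3 + 1188*s^2 + 648*s + 216)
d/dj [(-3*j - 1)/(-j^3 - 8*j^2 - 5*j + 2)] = (3*j^3 + 24*j^2 + 15*j - (3*j + 1)*(3*j^2 + 16*j + 5) - 6)/(j^3 + 8*j^2 + 5*j - 2)^2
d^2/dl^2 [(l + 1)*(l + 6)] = 2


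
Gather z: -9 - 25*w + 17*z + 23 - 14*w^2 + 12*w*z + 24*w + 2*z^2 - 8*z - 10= -14*w^2 - w + 2*z^2 + z*(12*w + 9) + 4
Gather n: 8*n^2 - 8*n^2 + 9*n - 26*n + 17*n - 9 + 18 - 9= 0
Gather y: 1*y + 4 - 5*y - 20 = -4*y - 16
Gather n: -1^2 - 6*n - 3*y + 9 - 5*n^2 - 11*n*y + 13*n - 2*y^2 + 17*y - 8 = -5*n^2 + n*(7 - 11*y) - 2*y^2 + 14*y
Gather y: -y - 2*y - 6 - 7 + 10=-3*y - 3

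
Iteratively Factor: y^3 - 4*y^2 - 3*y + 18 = (y - 3)*(y^2 - y - 6) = (y - 3)*(y + 2)*(y - 3)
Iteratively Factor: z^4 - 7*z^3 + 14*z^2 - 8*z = (z - 4)*(z^3 - 3*z^2 + 2*z) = (z - 4)*(z - 2)*(z^2 - z) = z*(z - 4)*(z - 2)*(z - 1)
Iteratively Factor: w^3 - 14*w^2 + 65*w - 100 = (w - 4)*(w^2 - 10*w + 25) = (w - 5)*(w - 4)*(w - 5)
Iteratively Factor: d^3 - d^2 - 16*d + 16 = (d + 4)*(d^2 - 5*d + 4) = (d - 1)*(d + 4)*(d - 4)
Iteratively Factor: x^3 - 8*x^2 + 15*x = (x - 5)*(x^2 - 3*x) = (x - 5)*(x - 3)*(x)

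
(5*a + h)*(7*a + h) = 35*a^2 + 12*a*h + h^2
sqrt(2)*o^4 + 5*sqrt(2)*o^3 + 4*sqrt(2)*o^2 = o^2*(o + 4)*(sqrt(2)*o + sqrt(2))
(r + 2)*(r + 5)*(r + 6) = r^3 + 13*r^2 + 52*r + 60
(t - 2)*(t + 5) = t^2 + 3*t - 10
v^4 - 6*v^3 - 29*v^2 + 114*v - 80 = (v - 8)*(v - 2)*(v - 1)*(v + 5)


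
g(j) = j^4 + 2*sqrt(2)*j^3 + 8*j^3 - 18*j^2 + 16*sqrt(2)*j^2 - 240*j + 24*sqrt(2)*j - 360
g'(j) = 4*j^3 + 6*sqrt(2)*j^2 + 24*j^2 - 36*j + 32*sqrt(2)*j - 240 + 24*sqrt(2)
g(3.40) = -447.87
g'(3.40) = 358.15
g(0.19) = -398.91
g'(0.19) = -203.10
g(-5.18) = 46.46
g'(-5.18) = 61.69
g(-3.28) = 99.29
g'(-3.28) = -28.08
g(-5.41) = 32.26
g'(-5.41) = 61.29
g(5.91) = 2039.05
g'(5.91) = 1808.99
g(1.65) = -631.34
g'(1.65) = -84.38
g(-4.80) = 69.00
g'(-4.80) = 55.61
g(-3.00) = 88.46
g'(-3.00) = -49.46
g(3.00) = -563.16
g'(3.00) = 222.07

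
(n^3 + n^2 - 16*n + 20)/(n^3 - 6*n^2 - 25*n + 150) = (n^2 - 4*n + 4)/(n^2 - 11*n + 30)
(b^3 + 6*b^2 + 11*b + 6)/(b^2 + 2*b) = b + 4 + 3/b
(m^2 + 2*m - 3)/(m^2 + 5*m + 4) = (m^2 + 2*m - 3)/(m^2 + 5*m + 4)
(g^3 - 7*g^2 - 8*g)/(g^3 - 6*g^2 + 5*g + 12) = g*(g - 8)/(g^2 - 7*g + 12)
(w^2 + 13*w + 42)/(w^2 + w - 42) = (w + 6)/(w - 6)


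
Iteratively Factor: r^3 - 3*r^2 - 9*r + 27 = (r + 3)*(r^2 - 6*r + 9) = (r - 3)*(r + 3)*(r - 3)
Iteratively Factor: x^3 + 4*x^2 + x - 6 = (x + 3)*(x^2 + x - 2) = (x - 1)*(x + 3)*(x + 2)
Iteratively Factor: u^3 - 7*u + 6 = (u - 1)*(u^2 + u - 6) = (u - 1)*(u + 3)*(u - 2)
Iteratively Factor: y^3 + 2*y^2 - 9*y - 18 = (y + 2)*(y^2 - 9) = (y + 2)*(y + 3)*(y - 3)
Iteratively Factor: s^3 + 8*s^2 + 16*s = (s)*(s^2 + 8*s + 16) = s*(s + 4)*(s + 4)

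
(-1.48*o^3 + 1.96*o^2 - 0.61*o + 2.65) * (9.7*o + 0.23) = -14.356*o^4 + 18.6716*o^3 - 5.4662*o^2 + 25.5647*o + 0.6095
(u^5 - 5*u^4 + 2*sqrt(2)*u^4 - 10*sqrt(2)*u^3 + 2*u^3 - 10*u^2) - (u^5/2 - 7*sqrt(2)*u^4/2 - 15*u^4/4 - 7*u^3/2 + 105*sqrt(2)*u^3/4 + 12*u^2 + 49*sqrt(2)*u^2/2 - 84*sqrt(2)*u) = u^5/2 - 5*u^4/4 + 11*sqrt(2)*u^4/2 - 145*sqrt(2)*u^3/4 + 11*u^3/2 - 49*sqrt(2)*u^2/2 - 22*u^2 + 84*sqrt(2)*u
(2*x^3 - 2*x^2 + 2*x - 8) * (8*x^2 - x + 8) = 16*x^5 - 18*x^4 + 34*x^3 - 82*x^2 + 24*x - 64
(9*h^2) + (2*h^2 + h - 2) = 11*h^2 + h - 2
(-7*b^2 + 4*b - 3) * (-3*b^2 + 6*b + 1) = 21*b^4 - 54*b^3 + 26*b^2 - 14*b - 3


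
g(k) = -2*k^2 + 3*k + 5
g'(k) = 3 - 4*k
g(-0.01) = 4.97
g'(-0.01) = 3.04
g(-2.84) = -19.65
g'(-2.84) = 14.36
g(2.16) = 2.15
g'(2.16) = -5.64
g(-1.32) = -2.44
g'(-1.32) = 8.28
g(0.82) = 6.12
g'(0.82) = -0.28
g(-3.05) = -22.76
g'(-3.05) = 15.20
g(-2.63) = -16.72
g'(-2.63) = 13.52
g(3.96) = -14.48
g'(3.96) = -12.84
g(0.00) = 5.00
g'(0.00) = 3.00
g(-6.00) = -85.00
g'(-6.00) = 27.00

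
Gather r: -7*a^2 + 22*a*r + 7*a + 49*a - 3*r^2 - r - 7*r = -7*a^2 + 56*a - 3*r^2 + r*(22*a - 8)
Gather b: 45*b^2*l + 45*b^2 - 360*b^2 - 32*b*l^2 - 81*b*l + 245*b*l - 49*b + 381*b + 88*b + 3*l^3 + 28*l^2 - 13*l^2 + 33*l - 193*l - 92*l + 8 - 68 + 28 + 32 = b^2*(45*l - 315) + b*(-32*l^2 + 164*l + 420) + 3*l^3 + 15*l^2 - 252*l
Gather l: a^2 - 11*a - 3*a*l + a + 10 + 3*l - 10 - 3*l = a^2 - 3*a*l - 10*a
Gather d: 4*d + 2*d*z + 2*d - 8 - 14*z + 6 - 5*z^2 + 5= d*(2*z + 6) - 5*z^2 - 14*z + 3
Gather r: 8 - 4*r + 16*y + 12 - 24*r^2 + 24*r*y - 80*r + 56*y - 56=-24*r^2 + r*(24*y - 84) + 72*y - 36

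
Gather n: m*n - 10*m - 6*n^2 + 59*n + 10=-10*m - 6*n^2 + n*(m + 59) + 10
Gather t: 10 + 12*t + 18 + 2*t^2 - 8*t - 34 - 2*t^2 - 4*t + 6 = 0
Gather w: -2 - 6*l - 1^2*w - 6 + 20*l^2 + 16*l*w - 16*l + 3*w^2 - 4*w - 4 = 20*l^2 - 22*l + 3*w^2 + w*(16*l - 5) - 12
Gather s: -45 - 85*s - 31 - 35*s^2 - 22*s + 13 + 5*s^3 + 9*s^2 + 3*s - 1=5*s^3 - 26*s^2 - 104*s - 64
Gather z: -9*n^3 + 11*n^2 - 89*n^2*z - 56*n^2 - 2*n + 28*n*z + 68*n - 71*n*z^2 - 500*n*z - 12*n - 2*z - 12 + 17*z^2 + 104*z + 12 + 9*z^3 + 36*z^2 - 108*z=-9*n^3 - 45*n^2 + 54*n + 9*z^3 + z^2*(53 - 71*n) + z*(-89*n^2 - 472*n - 6)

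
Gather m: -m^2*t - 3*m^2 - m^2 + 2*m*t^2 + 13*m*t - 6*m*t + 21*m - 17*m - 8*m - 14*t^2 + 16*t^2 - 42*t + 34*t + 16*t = m^2*(-t - 4) + m*(2*t^2 + 7*t - 4) + 2*t^2 + 8*t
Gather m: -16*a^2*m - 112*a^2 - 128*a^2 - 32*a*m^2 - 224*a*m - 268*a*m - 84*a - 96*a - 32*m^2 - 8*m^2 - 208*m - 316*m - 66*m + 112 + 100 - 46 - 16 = -240*a^2 - 180*a + m^2*(-32*a - 40) + m*(-16*a^2 - 492*a - 590) + 150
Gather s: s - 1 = s - 1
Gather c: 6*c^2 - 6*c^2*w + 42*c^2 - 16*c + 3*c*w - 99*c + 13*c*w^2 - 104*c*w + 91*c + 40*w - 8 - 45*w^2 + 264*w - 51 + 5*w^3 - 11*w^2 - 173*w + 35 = c^2*(48 - 6*w) + c*(13*w^2 - 101*w - 24) + 5*w^3 - 56*w^2 + 131*w - 24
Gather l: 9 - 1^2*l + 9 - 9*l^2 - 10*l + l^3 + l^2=l^3 - 8*l^2 - 11*l + 18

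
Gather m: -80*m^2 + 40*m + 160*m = -80*m^2 + 200*m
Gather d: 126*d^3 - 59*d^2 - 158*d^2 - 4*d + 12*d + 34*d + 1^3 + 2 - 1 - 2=126*d^3 - 217*d^2 + 42*d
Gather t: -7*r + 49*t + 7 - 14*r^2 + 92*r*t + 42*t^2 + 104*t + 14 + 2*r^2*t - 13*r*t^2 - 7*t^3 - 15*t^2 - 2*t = -14*r^2 - 7*r - 7*t^3 + t^2*(27 - 13*r) + t*(2*r^2 + 92*r + 151) + 21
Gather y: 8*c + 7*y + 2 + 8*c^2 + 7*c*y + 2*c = 8*c^2 + 10*c + y*(7*c + 7) + 2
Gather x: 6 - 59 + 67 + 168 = 182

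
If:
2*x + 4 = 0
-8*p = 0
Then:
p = 0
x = -2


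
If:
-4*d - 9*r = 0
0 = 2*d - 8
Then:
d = 4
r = -16/9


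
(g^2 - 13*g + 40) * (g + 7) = g^3 - 6*g^2 - 51*g + 280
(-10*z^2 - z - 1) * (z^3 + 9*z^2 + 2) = -10*z^5 - 91*z^4 - 10*z^3 - 29*z^2 - 2*z - 2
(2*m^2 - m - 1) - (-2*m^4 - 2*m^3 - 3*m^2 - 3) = 2*m^4 + 2*m^3 + 5*m^2 - m + 2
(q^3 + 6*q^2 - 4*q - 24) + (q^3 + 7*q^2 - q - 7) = 2*q^3 + 13*q^2 - 5*q - 31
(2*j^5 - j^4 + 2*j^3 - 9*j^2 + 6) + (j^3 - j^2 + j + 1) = 2*j^5 - j^4 + 3*j^3 - 10*j^2 + j + 7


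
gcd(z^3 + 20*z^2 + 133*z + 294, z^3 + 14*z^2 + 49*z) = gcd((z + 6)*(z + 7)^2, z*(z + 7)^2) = z^2 + 14*z + 49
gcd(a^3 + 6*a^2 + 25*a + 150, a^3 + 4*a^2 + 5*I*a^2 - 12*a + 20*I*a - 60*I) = a^2 + a*(6 + 5*I) + 30*I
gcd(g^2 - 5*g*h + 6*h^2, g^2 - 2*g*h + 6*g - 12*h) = g - 2*h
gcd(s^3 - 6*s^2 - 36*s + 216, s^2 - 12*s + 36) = s^2 - 12*s + 36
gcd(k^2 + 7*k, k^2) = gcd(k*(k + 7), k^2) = k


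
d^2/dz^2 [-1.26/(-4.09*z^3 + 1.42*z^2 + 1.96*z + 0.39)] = ((3.5784 - 30.9204*z)*(-4.09*z^3 + 1.42*z^2 + 1.96*z + 0.39) - 1.26*(-24.54*z^2 + 5.68*z + 3.92)*(-12.27*z^2 + 2.84*z + 1.96))/(-4.09*z^3 + 1.42*z^2 + 1.96*z + 0.39)^3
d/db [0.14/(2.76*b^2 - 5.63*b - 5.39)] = (0.7882 - 0.7728*b)/(-2.76*b^2 + 5.63*b + 5.39)^2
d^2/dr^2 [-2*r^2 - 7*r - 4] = -4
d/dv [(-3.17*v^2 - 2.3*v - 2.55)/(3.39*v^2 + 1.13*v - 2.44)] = (4.2149*v^2 + 32.7586*v + 8.4935)/(11.4921*v^4 + 7.6614*v^3 - 15.2663*v^2 - 5.5144*v + 5.9536)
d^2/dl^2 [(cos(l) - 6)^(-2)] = 2*(-6*cos(l) - cos(2*l) + 2)/(cos(l) - 6)^4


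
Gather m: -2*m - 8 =-2*m - 8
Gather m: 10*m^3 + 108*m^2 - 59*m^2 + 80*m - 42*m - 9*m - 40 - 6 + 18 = 10*m^3 + 49*m^2 + 29*m - 28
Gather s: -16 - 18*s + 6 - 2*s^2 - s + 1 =-2*s^2 - 19*s - 9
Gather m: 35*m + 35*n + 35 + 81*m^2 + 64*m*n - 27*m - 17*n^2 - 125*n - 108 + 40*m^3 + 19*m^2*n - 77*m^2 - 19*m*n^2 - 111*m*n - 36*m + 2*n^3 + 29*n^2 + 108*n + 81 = 40*m^3 + m^2*(19*n + 4) + m*(-19*n^2 - 47*n - 28) + 2*n^3 + 12*n^2 + 18*n + 8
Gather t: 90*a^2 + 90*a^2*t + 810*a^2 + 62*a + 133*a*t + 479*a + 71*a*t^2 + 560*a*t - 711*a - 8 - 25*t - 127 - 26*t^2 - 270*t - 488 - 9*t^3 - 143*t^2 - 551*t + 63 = 900*a^2 - 170*a - 9*t^3 + t^2*(71*a - 169) + t*(90*a^2 + 693*a - 846) - 560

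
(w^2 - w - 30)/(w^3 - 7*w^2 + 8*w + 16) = (w^2 - w - 30)/(w^3 - 7*w^2 + 8*w + 16)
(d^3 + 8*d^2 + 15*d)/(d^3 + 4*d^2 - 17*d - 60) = d/(d - 4)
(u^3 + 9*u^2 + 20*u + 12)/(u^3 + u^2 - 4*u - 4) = (u + 6)/(u - 2)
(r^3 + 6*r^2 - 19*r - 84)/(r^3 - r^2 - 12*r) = (r + 7)/r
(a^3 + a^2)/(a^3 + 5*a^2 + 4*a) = a/(a + 4)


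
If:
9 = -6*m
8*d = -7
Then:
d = -7/8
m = -3/2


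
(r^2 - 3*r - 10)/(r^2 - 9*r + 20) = (r + 2)/(r - 4)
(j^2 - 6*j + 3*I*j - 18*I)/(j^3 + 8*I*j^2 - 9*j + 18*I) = (j - 6)/(j^2 + 5*I*j + 6)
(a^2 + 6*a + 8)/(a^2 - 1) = (a^2 + 6*a + 8)/(a^2 - 1)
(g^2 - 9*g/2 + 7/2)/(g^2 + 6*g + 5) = (2*g^2 - 9*g + 7)/(2*(g^2 + 6*g + 5))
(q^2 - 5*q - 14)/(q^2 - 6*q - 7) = (q + 2)/(q + 1)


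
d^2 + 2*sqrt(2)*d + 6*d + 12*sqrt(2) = (d + 6)*(d + 2*sqrt(2))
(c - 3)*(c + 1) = c^2 - 2*c - 3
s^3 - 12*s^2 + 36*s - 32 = (s - 8)*(s - 2)^2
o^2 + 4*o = o*(o + 4)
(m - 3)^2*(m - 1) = m^3 - 7*m^2 + 15*m - 9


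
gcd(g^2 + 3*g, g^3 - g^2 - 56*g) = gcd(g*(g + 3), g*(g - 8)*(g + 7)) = g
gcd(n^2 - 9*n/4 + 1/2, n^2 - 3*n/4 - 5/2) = n - 2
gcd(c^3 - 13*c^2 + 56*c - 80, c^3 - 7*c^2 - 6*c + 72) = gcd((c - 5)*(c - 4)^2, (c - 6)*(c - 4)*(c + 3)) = c - 4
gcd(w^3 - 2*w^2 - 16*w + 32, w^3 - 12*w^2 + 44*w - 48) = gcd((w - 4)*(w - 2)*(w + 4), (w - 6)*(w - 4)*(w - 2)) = w^2 - 6*w + 8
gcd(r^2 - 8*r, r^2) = r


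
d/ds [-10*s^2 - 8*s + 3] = -20*s - 8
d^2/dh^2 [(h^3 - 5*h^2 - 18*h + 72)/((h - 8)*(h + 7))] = 4*(17*h^3 - 228*h^2 + 3084*h - 5284)/(h^6 - 3*h^5 - 165*h^4 + 335*h^3 + 9240*h^2 - 9408*h - 175616)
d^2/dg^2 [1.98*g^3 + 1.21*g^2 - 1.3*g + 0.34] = 11.88*g + 2.42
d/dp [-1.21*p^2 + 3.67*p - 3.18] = 3.67 - 2.42*p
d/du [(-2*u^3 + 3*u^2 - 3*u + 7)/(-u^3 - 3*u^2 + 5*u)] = (9*u^4 - 26*u^3 + 27*u^2 + 42*u - 35)/(u^2*(u^4 + 6*u^3 - u^2 - 30*u + 25))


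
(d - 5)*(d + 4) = d^2 - d - 20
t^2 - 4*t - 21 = (t - 7)*(t + 3)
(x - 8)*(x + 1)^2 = x^3 - 6*x^2 - 15*x - 8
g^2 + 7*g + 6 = (g + 1)*(g + 6)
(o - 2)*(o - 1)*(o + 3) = o^3 - 7*o + 6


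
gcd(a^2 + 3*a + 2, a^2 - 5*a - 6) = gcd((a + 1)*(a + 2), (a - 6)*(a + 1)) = a + 1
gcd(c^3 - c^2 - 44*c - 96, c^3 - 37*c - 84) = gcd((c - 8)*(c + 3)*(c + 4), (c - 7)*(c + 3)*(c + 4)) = c^2 + 7*c + 12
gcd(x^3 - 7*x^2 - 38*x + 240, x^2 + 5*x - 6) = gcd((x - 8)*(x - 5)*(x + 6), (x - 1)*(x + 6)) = x + 6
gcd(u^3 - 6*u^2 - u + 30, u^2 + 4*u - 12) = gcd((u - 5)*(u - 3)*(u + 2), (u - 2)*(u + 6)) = 1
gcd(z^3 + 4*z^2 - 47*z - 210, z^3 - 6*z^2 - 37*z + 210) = z^2 - z - 42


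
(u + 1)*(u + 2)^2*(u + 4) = u^4 + 9*u^3 + 28*u^2 + 36*u + 16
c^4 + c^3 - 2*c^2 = c^2*(c - 1)*(c + 2)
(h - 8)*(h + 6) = h^2 - 2*h - 48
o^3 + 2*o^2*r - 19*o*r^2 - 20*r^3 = (o - 4*r)*(o + r)*(o + 5*r)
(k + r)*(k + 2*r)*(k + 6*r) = k^3 + 9*k^2*r + 20*k*r^2 + 12*r^3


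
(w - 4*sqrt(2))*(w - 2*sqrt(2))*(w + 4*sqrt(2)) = w^3 - 2*sqrt(2)*w^2 - 32*w + 64*sqrt(2)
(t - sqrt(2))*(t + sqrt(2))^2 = t^3 + sqrt(2)*t^2 - 2*t - 2*sqrt(2)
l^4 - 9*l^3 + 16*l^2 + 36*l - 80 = (l - 5)*(l - 4)*(l - 2)*(l + 2)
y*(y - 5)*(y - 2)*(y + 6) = y^4 - y^3 - 32*y^2 + 60*y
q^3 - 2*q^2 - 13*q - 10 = (q - 5)*(q + 1)*(q + 2)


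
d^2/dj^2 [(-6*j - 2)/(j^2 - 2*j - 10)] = 4*(4*(j - 1)^2*(3*j + 1) + (9*j - 5)*(-j^2 + 2*j + 10))/(-j^2 + 2*j + 10)^3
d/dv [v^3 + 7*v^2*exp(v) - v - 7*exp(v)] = 7*v^2*exp(v) + 3*v^2 + 14*v*exp(v) - 7*exp(v) - 1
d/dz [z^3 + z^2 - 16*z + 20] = 3*z^2 + 2*z - 16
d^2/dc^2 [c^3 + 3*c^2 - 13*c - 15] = 6*c + 6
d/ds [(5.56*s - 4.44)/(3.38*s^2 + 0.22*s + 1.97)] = (-18.7928*s^2 + 30.0144*s + 11.93)/(11.4244*s^4 + 1.4872*s^3 + 13.3656*s^2 + 0.8668*s + 3.8809)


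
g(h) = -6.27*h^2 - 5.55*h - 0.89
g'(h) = -12.54*h - 5.55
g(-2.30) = -21.29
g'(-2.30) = 23.29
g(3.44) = -94.18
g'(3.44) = -48.69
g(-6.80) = -253.07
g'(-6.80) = 79.72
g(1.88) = -33.48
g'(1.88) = -29.13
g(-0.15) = -0.20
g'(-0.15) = -3.67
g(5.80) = -244.00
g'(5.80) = -78.28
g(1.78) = -30.63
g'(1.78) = -27.87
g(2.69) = -61.19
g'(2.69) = -39.28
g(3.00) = -73.97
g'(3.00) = -43.17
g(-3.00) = -40.67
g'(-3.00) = 32.07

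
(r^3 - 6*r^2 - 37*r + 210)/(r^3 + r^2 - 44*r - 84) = (r - 5)/(r + 2)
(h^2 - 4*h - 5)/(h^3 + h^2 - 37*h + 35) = (h + 1)/(h^2 + 6*h - 7)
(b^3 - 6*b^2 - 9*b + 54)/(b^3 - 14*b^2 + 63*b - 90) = (b + 3)/(b - 5)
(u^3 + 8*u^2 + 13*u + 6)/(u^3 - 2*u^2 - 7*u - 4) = (u + 6)/(u - 4)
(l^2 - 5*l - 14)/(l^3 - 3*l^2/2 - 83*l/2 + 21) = 2*(l + 2)/(2*l^2 + 11*l - 6)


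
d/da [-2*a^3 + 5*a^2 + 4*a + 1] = -6*a^2 + 10*a + 4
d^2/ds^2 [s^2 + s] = 2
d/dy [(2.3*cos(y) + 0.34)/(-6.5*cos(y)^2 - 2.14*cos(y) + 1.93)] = (14.95*sin(y)^2 - 4.42*cos(y) - 20.1166)*sin(y)/(6.5*cos(y)^2 + 2.14*cos(y) - 1.93)^2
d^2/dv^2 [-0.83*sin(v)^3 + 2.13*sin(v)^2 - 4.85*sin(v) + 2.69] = 5.4725*sin(v) - 1.8675*sin(3*v) + 4.26*cos(2*v)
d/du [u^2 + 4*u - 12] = 2*u + 4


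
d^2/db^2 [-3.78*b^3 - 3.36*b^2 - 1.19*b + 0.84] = -22.68*b - 6.72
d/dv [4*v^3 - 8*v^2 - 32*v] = 12*v^2 - 16*v - 32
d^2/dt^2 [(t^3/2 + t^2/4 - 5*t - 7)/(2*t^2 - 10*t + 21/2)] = 49/(8*t^3 - 36*t^2 + 54*t - 27)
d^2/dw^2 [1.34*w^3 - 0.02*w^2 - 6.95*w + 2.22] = 8.04*w - 0.04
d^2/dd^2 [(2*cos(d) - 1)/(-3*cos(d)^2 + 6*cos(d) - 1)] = 2*(-9*cos(d)^5 + 9*cos(d)^3 - 21*cos(d)^2 + 38*cos(d) - 21)/(-3*cos(d)^2 + 6*cos(d) - 1)^3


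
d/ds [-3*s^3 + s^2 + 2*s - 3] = -9*s^2 + 2*s + 2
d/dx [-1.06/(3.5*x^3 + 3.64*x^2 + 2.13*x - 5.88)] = (11.13*x^2 + 7.7168*x + 2.2578)/(3.5*x^3 + 3.64*x^2 + 2.13*x - 5.88)^2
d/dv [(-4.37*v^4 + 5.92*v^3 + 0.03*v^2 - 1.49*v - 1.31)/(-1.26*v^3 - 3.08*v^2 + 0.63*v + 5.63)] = (5.5062*v^6 + 26.9192*v^5 - 26.4551*v^4 - 94.708*v^3 + 90.4667*v^2 - 7.7318*v - 7.5634)/(1.5876*v^6 + 7.7616*v^5 + 7.8988*v^4 - 18.0684*v^3 - 34.2839*v^2 + 7.0938*v + 31.6969)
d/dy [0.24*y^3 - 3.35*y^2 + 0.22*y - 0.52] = 0.72*y^2 - 6.7*y + 0.22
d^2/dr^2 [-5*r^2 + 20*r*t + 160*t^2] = -10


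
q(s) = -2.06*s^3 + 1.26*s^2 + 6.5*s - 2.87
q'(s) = -6.18*s^2 + 2.52*s + 6.5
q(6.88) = -569.37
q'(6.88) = -268.69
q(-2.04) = 6.60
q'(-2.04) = -24.36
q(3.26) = -39.66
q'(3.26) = -50.96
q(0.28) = -1.00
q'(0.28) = 6.72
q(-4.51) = 182.42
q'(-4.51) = -130.57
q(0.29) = -0.93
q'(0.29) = 6.71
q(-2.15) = 9.45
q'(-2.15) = -27.49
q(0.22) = -1.40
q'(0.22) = 6.76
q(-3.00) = 44.59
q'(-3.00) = -56.68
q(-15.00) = 7135.63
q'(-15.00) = -1421.80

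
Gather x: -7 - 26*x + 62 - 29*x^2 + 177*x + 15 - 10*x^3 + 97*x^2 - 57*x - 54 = -10*x^3 + 68*x^2 + 94*x + 16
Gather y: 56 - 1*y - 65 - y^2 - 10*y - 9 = -y^2 - 11*y - 18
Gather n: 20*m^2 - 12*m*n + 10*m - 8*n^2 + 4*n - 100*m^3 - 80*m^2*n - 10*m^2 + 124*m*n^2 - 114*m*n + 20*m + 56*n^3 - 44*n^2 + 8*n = -100*m^3 + 10*m^2 + 30*m + 56*n^3 + n^2*(124*m - 52) + n*(-80*m^2 - 126*m + 12)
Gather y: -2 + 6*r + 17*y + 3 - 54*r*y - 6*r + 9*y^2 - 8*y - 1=9*y^2 + y*(9 - 54*r)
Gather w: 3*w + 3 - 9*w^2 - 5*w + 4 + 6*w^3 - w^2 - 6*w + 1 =6*w^3 - 10*w^2 - 8*w + 8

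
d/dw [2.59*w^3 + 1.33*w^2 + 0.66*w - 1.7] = 7.77*w^2 + 2.66*w + 0.66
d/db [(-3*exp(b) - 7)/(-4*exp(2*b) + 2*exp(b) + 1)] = (-12*exp(2*b) - 56*exp(b) + 11)*exp(b)/(16*exp(4*b) - 16*exp(3*b) - 4*exp(2*b) + 4*exp(b) + 1)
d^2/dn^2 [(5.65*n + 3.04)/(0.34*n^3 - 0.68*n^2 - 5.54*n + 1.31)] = (3.91884*n^5 - 3.620592*n^4 + 15.264232*n^3 - 56.120808*n^2 + 90.787752*n + 274.029612)/(0.039304*n^9 - 0.235824*n^8 - 1.449624*n^7 + 7.824964*n^6 + 21.803112*n^5 - 75.598728*n^4 - 138.67085*n^3 + 117.117144*n^2 - 28.521582*n + 2.248091)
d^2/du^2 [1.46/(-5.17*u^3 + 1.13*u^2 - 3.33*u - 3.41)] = ((45.2892*u - 3.2996)*(5.17*u^3 - 1.13*u^2 + 3.33*u + 3.41) - 1.46*(15.51*u^2 - 2.26*u + 3.33)*(31.02*u^2 - 4.52*u + 6.66))/(5.17*u^3 - 1.13*u^2 + 3.33*u + 3.41)^3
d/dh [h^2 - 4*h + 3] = 2*h - 4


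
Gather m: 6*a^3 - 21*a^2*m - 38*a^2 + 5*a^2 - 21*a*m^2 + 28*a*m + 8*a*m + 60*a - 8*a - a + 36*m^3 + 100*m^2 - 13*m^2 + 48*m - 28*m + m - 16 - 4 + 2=6*a^3 - 33*a^2 + 51*a + 36*m^3 + m^2*(87 - 21*a) + m*(-21*a^2 + 36*a + 21) - 18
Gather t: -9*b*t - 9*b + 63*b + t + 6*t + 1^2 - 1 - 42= 54*b + t*(7 - 9*b) - 42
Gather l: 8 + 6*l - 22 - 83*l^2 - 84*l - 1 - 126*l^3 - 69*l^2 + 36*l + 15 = -126*l^3 - 152*l^2 - 42*l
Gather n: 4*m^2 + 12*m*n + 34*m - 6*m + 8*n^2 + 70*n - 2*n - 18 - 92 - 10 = 4*m^2 + 28*m + 8*n^2 + n*(12*m + 68) - 120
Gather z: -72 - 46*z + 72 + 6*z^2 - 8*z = 6*z^2 - 54*z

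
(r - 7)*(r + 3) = r^2 - 4*r - 21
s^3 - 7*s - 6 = (s - 3)*(s + 1)*(s + 2)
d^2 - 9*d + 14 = (d - 7)*(d - 2)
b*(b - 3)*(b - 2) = b^3 - 5*b^2 + 6*b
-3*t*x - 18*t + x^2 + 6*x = (-3*t + x)*(x + 6)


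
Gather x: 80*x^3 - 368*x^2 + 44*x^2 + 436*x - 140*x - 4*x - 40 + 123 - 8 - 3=80*x^3 - 324*x^2 + 292*x + 72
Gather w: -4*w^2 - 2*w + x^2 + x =-4*w^2 - 2*w + x^2 + x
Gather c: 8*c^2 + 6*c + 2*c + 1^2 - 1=8*c^2 + 8*c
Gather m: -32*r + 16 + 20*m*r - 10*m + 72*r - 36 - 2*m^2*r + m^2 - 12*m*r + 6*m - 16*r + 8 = m^2*(1 - 2*r) + m*(8*r - 4) + 24*r - 12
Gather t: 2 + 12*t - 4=12*t - 2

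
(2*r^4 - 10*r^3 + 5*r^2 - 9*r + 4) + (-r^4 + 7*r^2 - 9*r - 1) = r^4 - 10*r^3 + 12*r^2 - 18*r + 3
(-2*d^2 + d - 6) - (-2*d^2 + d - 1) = -5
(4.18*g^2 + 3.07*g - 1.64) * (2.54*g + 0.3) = 10.6172*g^3 + 9.0518*g^2 - 3.2446*g - 0.492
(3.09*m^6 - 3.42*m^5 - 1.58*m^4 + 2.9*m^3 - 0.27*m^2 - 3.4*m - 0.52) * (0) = 0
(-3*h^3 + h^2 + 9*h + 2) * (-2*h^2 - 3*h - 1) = 6*h^5 + 7*h^4 - 18*h^3 - 32*h^2 - 15*h - 2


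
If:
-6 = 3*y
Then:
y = -2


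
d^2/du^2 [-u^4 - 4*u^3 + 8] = 12*u*(-u - 2)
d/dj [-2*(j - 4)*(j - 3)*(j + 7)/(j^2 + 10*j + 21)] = 2*(-j^2 - 6*j + 33)/(j^2 + 6*j + 9)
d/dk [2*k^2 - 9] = 4*k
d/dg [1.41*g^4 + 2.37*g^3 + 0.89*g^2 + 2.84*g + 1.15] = 5.64*g^3 + 7.11*g^2 + 1.78*g + 2.84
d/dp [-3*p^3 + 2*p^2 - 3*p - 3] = -9*p^2 + 4*p - 3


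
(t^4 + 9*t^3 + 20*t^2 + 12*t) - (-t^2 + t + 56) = t^4 + 9*t^3 + 21*t^2 + 11*t - 56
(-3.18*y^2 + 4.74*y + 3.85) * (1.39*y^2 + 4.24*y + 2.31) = -4.4202*y^4 - 6.8946*y^3 + 18.1033*y^2 + 27.2734*y + 8.8935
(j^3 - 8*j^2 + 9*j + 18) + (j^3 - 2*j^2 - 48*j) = 2*j^3 - 10*j^2 - 39*j + 18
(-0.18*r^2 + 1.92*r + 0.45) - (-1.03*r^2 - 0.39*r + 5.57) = 0.85*r^2 + 2.31*r - 5.12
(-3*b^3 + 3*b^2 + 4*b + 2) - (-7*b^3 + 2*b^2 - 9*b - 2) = 4*b^3 + b^2 + 13*b + 4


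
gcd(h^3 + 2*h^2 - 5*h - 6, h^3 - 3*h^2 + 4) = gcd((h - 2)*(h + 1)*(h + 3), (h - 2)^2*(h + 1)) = h^2 - h - 2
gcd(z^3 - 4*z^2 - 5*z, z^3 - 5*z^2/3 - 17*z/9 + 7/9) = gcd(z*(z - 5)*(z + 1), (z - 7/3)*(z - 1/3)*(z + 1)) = z + 1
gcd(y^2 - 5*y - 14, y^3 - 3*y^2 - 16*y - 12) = y + 2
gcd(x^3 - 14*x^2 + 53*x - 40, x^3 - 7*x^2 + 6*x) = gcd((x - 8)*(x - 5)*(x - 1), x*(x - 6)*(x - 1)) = x - 1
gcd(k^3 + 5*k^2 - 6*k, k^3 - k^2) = k^2 - k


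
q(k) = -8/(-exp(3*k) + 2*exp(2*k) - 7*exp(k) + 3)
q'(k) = -8*(3*exp(3*k) - 4*exp(2*k) + 7*exp(k))/(-exp(3*k) + 2*exp(2*k) - 7*exp(k) + 3)^2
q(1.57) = 0.08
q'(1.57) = -0.24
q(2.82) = 0.00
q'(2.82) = -0.01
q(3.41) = 0.00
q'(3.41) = -0.00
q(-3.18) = -2.95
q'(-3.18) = -0.31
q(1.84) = 0.04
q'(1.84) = -0.11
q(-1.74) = -4.38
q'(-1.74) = -2.69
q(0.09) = 2.24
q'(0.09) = -4.26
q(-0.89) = -20.33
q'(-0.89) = -124.44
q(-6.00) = -2.68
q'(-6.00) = -0.02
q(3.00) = 0.00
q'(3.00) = 0.00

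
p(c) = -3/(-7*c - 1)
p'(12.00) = 0.00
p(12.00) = 0.04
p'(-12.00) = 0.00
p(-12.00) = -0.04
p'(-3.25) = -0.04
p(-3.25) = -0.14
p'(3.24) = -0.04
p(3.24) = 0.13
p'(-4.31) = -0.02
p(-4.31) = -0.10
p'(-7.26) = -0.01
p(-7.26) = -0.06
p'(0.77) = -0.51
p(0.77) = 0.47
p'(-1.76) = -0.16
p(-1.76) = -0.27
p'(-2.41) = -0.08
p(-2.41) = -0.19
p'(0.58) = -0.82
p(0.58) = 0.59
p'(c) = -21/(-7*c - 1)^2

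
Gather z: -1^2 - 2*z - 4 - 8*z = -10*z - 5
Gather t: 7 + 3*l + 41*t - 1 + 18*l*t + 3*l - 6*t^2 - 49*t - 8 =6*l - 6*t^2 + t*(18*l - 8) - 2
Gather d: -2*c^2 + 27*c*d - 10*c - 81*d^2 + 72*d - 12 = -2*c^2 - 10*c - 81*d^2 + d*(27*c + 72) - 12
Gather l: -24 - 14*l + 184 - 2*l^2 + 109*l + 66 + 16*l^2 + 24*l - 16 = 14*l^2 + 119*l + 210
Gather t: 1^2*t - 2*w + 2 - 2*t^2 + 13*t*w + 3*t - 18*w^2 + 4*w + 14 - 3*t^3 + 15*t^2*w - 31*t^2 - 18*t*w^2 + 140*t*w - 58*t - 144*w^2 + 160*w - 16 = -3*t^3 + t^2*(15*w - 33) + t*(-18*w^2 + 153*w - 54) - 162*w^2 + 162*w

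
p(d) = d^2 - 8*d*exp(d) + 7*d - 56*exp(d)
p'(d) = -8*d*exp(d) + 2*d - 64*exp(d) + 7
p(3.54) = -2868.94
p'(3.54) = -3167.91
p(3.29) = -2175.85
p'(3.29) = -2410.87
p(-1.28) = -20.04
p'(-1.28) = -10.51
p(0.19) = -68.19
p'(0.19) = -71.85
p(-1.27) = -20.15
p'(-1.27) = -10.66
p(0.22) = -70.38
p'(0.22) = -74.50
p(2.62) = -1031.90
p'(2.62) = -1154.75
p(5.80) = -33748.43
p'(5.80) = -36446.47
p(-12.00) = 60.00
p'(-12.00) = -17.00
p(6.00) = -41878.59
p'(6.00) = -45165.02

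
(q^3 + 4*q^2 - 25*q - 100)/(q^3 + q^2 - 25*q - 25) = (q + 4)/(q + 1)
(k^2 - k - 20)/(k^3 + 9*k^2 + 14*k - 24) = (k - 5)/(k^2 + 5*k - 6)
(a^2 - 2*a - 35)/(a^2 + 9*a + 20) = (a - 7)/(a + 4)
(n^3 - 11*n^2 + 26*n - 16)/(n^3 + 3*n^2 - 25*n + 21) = (n^2 - 10*n + 16)/(n^2 + 4*n - 21)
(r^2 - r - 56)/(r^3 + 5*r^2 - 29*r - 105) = (r - 8)/(r^2 - 2*r - 15)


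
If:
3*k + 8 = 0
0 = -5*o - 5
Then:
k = -8/3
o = -1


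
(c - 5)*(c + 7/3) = c^2 - 8*c/3 - 35/3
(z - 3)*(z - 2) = z^2 - 5*z + 6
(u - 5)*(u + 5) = u^2 - 25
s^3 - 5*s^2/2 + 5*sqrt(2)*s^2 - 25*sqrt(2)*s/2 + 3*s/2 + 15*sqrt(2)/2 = (s - 3/2)*(s - 1)*(s + 5*sqrt(2))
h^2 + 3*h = h*(h + 3)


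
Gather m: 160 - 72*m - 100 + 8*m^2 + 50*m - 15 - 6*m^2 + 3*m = 2*m^2 - 19*m + 45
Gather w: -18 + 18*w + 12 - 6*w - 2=12*w - 8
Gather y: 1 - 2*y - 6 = -2*y - 5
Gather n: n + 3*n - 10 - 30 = 4*n - 40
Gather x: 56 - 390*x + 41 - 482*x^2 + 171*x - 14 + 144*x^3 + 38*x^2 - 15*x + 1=144*x^3 - 444*x^2 - 234*x + 84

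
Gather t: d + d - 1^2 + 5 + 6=2*d + 10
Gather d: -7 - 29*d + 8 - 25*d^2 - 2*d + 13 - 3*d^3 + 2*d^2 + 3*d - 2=-3*d^3 - 23*d^2 - 28*d + 12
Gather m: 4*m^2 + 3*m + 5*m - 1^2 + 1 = 4*m^2 + 8*m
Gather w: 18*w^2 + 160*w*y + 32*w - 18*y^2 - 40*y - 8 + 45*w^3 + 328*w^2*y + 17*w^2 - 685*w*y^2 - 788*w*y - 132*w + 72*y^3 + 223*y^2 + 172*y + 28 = 45*w^3 + w^2*(328*y + 35) + w*(-685*y^2 - 628*y - 100) + 72*y^3 + 205*y^2 + 132*y + 20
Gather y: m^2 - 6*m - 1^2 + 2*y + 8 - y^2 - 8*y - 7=m^2 - 6*m - y^2 - 6*y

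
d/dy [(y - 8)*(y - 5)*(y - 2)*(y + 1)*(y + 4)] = 5*y^4 - 40*y^3 - 15*y^2 + 380*y - 136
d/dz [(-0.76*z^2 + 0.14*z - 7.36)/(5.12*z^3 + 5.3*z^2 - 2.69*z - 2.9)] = (3.8912*z^4 - 1.4336*z^3 + 114.352*z^2 + 82.424*z - 20.2044)/(26.2144*z^6 + 54.272*z^5 + 0.5444*z^4 - 58.21*z^3 - 23.5039*z^2 + 15.602*z + 8.41)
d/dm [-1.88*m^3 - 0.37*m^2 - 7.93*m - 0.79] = -5.64*m^2 - 0.74*m - 7.93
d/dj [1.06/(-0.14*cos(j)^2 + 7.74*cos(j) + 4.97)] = (8.2044 - 0.2968*cos(j))*sin(j)/(-0.14*cos(j)^2 + 7.74*cos(j) + 4.97)^2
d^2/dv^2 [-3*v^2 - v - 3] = -6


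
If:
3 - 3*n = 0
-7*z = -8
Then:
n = 1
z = 8/7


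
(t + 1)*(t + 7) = t^2 + 8*t + 7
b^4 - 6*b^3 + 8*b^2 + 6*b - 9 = (b - 3)^2*(b - 1)*(b + 1)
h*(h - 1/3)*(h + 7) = h^3 + 20*h^2/3 - 7*h/3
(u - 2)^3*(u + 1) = u^4 - 5*u^3 + 6*u^2 + 4*u - 8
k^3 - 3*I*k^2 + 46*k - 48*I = (k - 8*I)*(k - I)*(k + 6*I)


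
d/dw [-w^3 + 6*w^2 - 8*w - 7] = -3*w^2 + 12*w - 8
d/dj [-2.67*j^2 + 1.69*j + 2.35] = 1.69 - 5.34*j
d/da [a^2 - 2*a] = 2*a - 2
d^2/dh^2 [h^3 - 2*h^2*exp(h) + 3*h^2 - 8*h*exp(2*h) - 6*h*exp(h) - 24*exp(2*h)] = -2*h^2*exp(h) - 32*h*exp(2*h) - 14*h*exp(h) + 6*h - 128*exp(2*h) - 16*exp(h) + 6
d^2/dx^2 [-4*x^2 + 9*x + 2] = -8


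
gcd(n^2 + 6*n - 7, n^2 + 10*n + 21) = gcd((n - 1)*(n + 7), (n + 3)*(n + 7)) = n + 7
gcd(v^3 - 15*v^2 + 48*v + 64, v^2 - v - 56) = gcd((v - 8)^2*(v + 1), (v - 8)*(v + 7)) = v - 8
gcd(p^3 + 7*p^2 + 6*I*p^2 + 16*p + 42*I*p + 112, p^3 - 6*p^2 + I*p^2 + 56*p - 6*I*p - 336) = p + 8*I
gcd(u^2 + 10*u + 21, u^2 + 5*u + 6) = u + 3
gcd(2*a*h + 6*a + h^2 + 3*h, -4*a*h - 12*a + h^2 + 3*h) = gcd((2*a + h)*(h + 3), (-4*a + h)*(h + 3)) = h + 3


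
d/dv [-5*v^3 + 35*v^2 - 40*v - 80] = -15*v^2 + 70*v - 40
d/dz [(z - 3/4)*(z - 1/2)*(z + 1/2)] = 3*z^2 - 3*z/2 - 1/4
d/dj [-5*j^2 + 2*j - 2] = 2 - 10*j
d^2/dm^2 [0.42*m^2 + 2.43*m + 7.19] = 0.840000000000000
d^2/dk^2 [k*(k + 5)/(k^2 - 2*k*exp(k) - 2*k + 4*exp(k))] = 2*(4*k*(k + 5)*(k*exp(k) - k - exp(k) + 1)^2 + (k*(k + 5)*(k*exp(k) - 1) + 2*k*(k*exp(k) - k - exp(k) + 1) + 2*(k + 5)*(k*exp(k) - k - exp(k) + 1))*(k^2 - 2*k*exp(k) - 2*k + 4*exp(k)) + (k^2 - 2*k*exp(k) - 2*k + 4*exp(k))^2)/(k^2 - 2*k*exp(k) - 2*k + 4*exp(k))^3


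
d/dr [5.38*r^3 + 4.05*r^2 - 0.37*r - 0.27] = 16.14*r^2 + 8.1*r - 0.37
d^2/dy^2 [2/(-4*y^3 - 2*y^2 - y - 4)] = 4*(2*(6*y + 1)*(4*y^3 + 2*y^2 + y + 4) - (12*y^2 + 4*y + 1)^2)/(4*y^3 + 2*y^2 + y + 4)^3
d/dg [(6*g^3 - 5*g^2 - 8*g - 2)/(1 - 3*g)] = (-36*g^3 + 33*g^2 - 10*g - 14)/(9*g^2 - 6*g + 1)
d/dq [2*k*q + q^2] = 2*k + 2*q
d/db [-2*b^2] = -4*b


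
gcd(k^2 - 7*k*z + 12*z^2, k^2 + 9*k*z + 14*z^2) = 1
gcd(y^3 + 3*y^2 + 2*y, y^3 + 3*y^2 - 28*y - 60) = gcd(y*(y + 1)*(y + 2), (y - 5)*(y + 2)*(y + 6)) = y + 2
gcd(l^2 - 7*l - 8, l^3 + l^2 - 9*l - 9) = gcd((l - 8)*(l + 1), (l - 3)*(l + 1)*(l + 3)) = l + 1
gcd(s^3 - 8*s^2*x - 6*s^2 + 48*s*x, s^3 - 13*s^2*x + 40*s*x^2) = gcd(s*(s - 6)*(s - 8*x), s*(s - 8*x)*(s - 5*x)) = -s^2 + 8*s*x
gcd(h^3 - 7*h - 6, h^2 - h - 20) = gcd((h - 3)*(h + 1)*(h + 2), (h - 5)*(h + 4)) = 1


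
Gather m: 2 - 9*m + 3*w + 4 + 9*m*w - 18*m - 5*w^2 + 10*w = m*(9*w - 27) - 5*w^2 + 13*w + 6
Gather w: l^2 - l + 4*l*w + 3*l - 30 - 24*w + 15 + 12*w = l^2 + 2*l + w*(4*l - 12) - 15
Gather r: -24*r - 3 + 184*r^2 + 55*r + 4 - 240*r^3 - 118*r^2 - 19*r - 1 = -240*r^3 + 66*r^2 + 12*r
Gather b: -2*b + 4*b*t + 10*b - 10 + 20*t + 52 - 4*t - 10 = b*(4*t + 8) + 16*t + 32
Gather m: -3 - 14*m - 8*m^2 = -8*m^2 - 14*m - 3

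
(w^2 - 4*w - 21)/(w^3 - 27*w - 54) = (w - 7)/(w^2 - 3*w - 18)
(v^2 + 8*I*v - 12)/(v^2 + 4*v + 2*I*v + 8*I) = (v + 6*I)/(v + 4)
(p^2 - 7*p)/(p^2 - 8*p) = (p - 7)/(p - 8)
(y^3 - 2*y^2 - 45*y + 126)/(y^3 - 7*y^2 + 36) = (y + 7)/(y + 2)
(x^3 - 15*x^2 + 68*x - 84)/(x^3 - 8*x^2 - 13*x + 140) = (x^2 - 8*x + 12)/(x^2 - x - 20)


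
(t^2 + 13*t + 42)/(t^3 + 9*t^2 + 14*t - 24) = (t + 7)/(t^2 + 3*t - 4)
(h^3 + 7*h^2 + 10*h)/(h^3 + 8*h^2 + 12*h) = (h + 5)/(h + 6)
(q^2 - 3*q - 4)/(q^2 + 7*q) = (q^2 - 3*q - 4)/(q*(q + 7))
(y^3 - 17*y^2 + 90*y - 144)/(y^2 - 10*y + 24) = (y^2 - 11*y + 24)/(y - 4)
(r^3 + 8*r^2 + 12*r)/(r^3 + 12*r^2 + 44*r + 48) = r/(r + 4)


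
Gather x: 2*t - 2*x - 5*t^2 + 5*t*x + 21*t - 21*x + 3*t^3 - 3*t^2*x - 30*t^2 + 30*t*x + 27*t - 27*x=3*t^3 - 35*t^2 + 50*t + x*(-3*t^2 + 35*t - 50)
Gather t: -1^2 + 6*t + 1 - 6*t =0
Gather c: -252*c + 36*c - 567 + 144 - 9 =-216*c - 432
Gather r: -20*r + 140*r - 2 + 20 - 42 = 120*r - 24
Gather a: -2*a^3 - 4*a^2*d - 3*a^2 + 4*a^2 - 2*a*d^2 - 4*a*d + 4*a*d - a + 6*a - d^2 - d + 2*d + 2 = -2*a^3 + a^2*(1 - 4*d) + a*(5 - 2*d^2) - d^2 + d + 2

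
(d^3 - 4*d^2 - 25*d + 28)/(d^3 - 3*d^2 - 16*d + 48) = (d^2 - 8*d + 7)/(d^2 - 7*d + 12)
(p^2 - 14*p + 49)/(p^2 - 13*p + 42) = (p - 7)/(p - 6)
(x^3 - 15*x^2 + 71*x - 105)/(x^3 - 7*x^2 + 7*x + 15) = (x - 7)/(x + 1)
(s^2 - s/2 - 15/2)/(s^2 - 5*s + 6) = (s + 5/2)/(s - 2)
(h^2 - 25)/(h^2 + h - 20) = (h - 5)/(h - 4)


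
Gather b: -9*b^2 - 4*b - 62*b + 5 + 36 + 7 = -9*b^2 - 66*b + 48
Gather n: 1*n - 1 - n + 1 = 0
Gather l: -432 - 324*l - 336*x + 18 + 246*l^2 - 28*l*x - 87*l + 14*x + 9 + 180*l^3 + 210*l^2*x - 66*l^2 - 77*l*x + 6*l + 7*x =180*l^3 + l^2*(210*x + 180) + l*(-105*x - 405) - 315*x - 405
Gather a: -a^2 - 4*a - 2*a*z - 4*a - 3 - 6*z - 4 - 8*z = -a^2 + a*(-2*z - 8) - 14*z - 7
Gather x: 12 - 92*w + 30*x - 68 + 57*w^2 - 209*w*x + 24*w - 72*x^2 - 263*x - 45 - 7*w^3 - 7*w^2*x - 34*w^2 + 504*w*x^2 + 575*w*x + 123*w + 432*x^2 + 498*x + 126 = -7*w^3 + 23*w^2 + 55*w + x^2*(504*w + 360) + x*(-7*w^2 + 366*w + 265) + 25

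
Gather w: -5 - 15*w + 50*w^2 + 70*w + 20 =50*w^2 + 55*w + 15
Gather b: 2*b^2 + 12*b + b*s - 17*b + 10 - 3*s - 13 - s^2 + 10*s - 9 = 2*b^2 + b*(s - 5) - s^2 + 7*s - 12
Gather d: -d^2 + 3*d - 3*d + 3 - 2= 1 - d^2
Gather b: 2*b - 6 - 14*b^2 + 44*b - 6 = -14*b^2 + 46*b - 12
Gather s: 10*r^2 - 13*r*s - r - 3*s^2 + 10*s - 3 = 10*r^2 - r - 3*s^2 + s*(10 - 13*r) - 3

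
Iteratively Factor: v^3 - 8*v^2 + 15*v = (v - 3)*(v^2 - 5*v) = v*(v - 3)*(v - 5)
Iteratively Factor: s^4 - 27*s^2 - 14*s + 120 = (s - 2)*(s^3 + 2*s^2 - 23*s - 60) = (s - 5)*(s - 2)*(s^2 + 7*s + 12) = (s - 5)*(s - 2)*(s + 4)*(s + 3)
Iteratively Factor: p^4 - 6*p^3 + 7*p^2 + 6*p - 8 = (p - 4)*(p^3 - 2*p^2 - p + 2) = (p - 4)*(p - 2)*(p^2 - 1) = (p - 4)*(p - 2)*(p - 1)*(p + 1)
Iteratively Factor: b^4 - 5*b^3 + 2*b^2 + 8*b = (b + 1)*(b^3 - 6*b^2 + 8*b) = b*(b + 1)*(b^2 - 6*b + 8) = b*(b - 2)*(b + 1)*(b - 4)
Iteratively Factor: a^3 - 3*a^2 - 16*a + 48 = (a - 3)*(a^2 - 16) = (a - 4)*(a - 3)*(a + 4)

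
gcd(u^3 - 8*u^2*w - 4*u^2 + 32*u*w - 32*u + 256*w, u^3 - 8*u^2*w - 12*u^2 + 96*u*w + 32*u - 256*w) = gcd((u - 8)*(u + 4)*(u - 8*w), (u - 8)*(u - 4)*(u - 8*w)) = u^2 - 8*u*w - 8*u + 64*w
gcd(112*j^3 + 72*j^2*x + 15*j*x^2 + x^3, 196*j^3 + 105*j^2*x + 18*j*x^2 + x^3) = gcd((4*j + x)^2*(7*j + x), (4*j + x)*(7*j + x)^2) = 28*j^2 + 11*j*x + x^2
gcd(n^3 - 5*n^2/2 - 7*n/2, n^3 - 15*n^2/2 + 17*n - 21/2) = n - 7/2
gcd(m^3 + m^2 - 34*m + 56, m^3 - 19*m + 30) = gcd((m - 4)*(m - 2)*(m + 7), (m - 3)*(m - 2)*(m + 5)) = m - 2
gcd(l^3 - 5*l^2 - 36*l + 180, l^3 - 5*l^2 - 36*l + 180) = l^3 - 5*l^2 - 36*l + 180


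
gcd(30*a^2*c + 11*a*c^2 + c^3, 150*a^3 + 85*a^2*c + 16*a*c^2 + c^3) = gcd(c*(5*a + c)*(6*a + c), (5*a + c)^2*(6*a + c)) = 30*a^2 + 11*a*c + c^2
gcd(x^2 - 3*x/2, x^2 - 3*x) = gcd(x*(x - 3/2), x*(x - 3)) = x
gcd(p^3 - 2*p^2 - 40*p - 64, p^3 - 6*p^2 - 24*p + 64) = p^2 - 4*p - 32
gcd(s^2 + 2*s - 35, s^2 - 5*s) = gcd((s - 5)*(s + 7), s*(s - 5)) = s - 5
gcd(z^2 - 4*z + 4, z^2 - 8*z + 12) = z - 2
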